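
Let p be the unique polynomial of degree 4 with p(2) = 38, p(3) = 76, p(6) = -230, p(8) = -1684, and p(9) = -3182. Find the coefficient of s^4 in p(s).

-1

Write p(s) = as^4 + bs^3 + cs^2 + ds + e. Substituting each data point gives a linear system:
  16a + 8b + 4c + 2d + e = 38
  81a + 27b + 9c + 3d + e = 76
  1296a + 216b + 36c + 6d + e = -230
  4096a + 512b + 64c + 8d + e = -1684
  6561a + 729b + 81c + 9d + e = -3182
Solving the system yields a = -1, b = 4, c = 6, d = -3, e = 4.
So p(s) = -s^4 + 4s^3 + 6s^2 - 3s + 4.
The leading coefficient is -1.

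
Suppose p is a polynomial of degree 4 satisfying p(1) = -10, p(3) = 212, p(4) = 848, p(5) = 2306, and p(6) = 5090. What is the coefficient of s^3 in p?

Write p(s) = as^4 + bs^3 + cs^2 + ds + e. Substituting each data point gives a linear system:
  a + b + c + d + e = -10
  81a + 27b + 9c + 3d + e = 212
  256a + 64b + 16c + 4d + e = 848
  625a + 125b + 25c + 5d + e = 2306
  1296a + 216b + 36c + 6d + e = 5090
Solving the system yields a = 5, b = -6, c = -2, d = -3, e = -4.
So p(s) = 5s^4 - 6s^3 - 2s^2 - 3s - 4.
The coefficient of s^3 is -6.

-6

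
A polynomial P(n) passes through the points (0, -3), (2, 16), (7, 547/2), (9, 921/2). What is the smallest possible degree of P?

Divided differences on the nodes 0, 2, 7, 9:
  order 0: -3  16  547/2  921/2
  order 1: 19/2  103/2  187/2
  order 2: 6  6
  order 3: 0
The order-2 divided differences are all 6 (nonzero) and every higher order vanishes, so the data lies on a polynomial of degree exactly 2.

2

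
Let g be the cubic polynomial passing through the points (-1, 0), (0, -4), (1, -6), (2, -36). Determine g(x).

Write g(x) = ax^3 + bx^2 + cx + d. Substituting each data point gives a linear system:
  -a + b - c + d = 0
  d = -4
  a + b + c + d = -6
  8a + 4b + 2c + d = -36
Solving the system yields a = -5, b = 1, c = 2, d = -4.
So g(x) = -5x^3 + x^2 + 2x - 4.
Check: g(1) = -6. ✓

g(x) = -5x^3 + x^2 + 2x - 4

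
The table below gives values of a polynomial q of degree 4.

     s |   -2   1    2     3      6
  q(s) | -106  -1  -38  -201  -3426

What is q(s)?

q(s) = -3s^4 + 3s^3 - 6s^2 + 5s

Using the Lagrange interpolation formula with nodes -2, 1, 2, 3, 6:
  L_0(s) = (s - 1)(s - 2)(s - 3)(s - 6) / 480
  L_1(s) = (s + 2)(s - 2)(s - 3)(s - 6) / -30
  L_2(s) = (s + 2)(s - 1)(s - 3)(s - 6) / 16
  L_3(s) = (s + 2)(s - 1)(s - 2)(s - 6) / -30
  L_4(s) = (s + 2)(s - 1)(s - 2)(s - 3) / 480
Then q(s) = -106·L_0(s) - 1·L_1(s) - 38·L_2(s) - 201·L_3(s) - 3426·L_4(s).
Expanding and collecting terms gives q(s) = -3s^4 + 3s^3 - 6s^2 + 5s.
Check: q(1) = -1. ✓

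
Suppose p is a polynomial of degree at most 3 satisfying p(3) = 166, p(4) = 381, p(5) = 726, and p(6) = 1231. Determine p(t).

p(t) = 5t^3 + 5t^2 - 5t + 1

Write p(t) = at^3 + bt^2 + ct + d. Substituting each data point gives a linear system:
  27a + 9b + 3c + d = 166
  64a + 16b + 4c + d = 381
  125a + 25b + 5c + d = 726
  216a + 36b + 6c + d = 1231
Solving the system yields a = 5, b = 5, c = -5, d = 1.
So p(t) = 5t³ + 5t² - 5t + 1.
Check: p(4) = 381. ✓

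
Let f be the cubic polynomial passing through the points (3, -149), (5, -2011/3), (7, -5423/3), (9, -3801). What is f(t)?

Write f(t) = at^3 + bt^2 + ct + d. Substituting each data point gives a linear system:
  27a + 9b + 3c + d = -149
  125a + 25b + 5c + d = -2011/3
  343a + 49b + 7c + d = -5423/3
  729a + 81b + 9c + d = -3801
Solving the system yields a = -5, b = -2, c = 1/3, d = 3.
So f(t) = -5t³ - 2t² + (1/3)t + 3.
Check: f(9) = -3801. ✓

f(t) = -5t^3 - 2t^2 + (1/3)t + 3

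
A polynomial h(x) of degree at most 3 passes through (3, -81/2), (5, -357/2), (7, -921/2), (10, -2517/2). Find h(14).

-6549/2

Write h(x) = ax^3 + bx^2 + cx + d. Substituting each data point gives a linear system:
  27a + 9b + 3c + d = -81/2
  125a + 25b + 5c + d = -357/2
  343a + 49b + 7c + d = -921/2
  1000a + 100b + 10c + d = -2517/2
Solving the system yields a = -1, b = -3, c = 4, d = 3/2.
So h(x) = -x^3 - 3x^2 + 4x + 3/2.
Then h(14) = -6549/2.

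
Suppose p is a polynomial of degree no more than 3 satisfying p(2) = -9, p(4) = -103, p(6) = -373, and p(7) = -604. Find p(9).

-1318

Using the Lagrange interpolation formula with nodes 2, 4, 6, 7:
  L_0(x) = (x - 4)(x - 6)(x - 7) / -40
  L_1(x) = (x - 2)(x - 6)(x - 7) / 12
  L_2(x) = (x - 2)(x - 4)(x - 7) / -8
  L_3(x) = (x - 2)(x - 4)(x - 6) / 15
Then p(x) = -9·L_0(x) - 103·L_1(x) - 373·L_2(x) - 604·L_3(x).
Expanding and collecting terms gives p(x) = -2x^3 + 2x^2 - 3x + 5.
Evaluating at x = 9: p(9) = -1318.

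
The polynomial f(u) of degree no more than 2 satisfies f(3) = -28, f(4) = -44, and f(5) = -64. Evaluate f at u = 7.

-116

Forward differences of the values at u = 3, 4, 5:
  f  : -28  -44  -64
  Δ  : -16  -20
  Δ^2: -4
The second differences are constant, confirming degree 2.
Interpolating (Newton forward form) and evaluating at u = 7 gives f(7) = -116.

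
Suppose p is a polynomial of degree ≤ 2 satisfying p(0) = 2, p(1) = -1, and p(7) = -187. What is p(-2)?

Using the Lagrange interpolation formula with nodes 0, 1, 7:
  L_0(n) = (n - 1)(n - 7) / 7
  L_1(n) = n(n - 7) / -6
  L_2(n) = n(n - 1) / 42
Then p(n) = 2·L_0(n) - 1·L_1(n) - 187·L_2(n).
Expanding and collecting terms gives p(n) = -4n^2 + n + 2.
Evaluating at n = -2: p(-2) = -16.

-16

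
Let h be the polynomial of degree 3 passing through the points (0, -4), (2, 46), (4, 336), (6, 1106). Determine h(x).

Using the Lagrange interpolation formula with nodes 0, 2, 4, 6:
  L_0(x) = (x - 2)(x - 4)(x - 6) / -48
  L_1(x) = x(x - 4)(x - 6) / 16
  L_2(x) = x(x - 2)(x - 6) / -16
  L_3(x) = x(x - 2)(x - 4) / 48
Then h(x) = -4·L_0(x) + 46·L_1(x) + 336·L_2(x) + 1106·L_3(x).
Expanding and collecting terms gives h(x) = 5x^3 + 5x - 4.
Check: h(6) = 1106. ✓

h(x) = 5x^3 + 5x - 4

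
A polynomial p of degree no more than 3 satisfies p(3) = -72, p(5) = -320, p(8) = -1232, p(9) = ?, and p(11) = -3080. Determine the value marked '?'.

-1728

The 4 known points determine the degree-3 polynomial uniquely.
Write p(u) = au^3 + bu^2 + cu + d. Substituting each data point gives a linear system:
  27a + 9b + 3c + d = -72
  125a + 25b + 5c + d = -320
  512a + 64b + 8c + d = -1232
  1331a + 121b + 11c + d = -3080
Solving the system yields a = -2, b = -4, c = 6, d = 0.
So p(u) = -2u³ - 4u² + 6u.
Then p(9) = -1728.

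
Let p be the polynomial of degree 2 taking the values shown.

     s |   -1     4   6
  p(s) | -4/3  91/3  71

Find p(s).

Write p(s) = as^2 + bs + c. Substituting each data point gives a linear system:
  a - b + c = -4/3
  16a + 4b + c = 91/3
  36a + 6b + c = 71
Solving the system yields a = 2, b = 1/3, c = -3.
So p(s) = 2s^2 + (1/3)s - 3.
Check: p(4) = 91/3. ✓

p(s) = 2s^2 + (1/3)s - 3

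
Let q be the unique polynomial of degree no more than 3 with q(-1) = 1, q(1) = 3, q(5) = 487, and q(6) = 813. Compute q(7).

1257

Write q(s) = as^3 + bs^2 + cs + d. Substituting each data point gives a linear system:
  -a + b - c + d = 1
  a + b + c + d = 3
  125a + 25b + 5c + d = 487
  216a + 36b + 6c + d = 813
Solving the system yields a = 3, b = 5, c = -2, d = -3.
So q(s) = 3s^3 + 5s^2 - 2s - 3.
Then q(7) = 1257.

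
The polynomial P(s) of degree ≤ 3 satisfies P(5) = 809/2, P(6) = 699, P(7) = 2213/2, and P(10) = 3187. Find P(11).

8453/2

Using the Lagrange interpolation formula with nodes 5, 6, 7, 10:
  L_0(s) = (s - 6)(s - 7)(s - 10) / -10
  L_1(s) = (s - 5)(s - 7)(s - 10) / 4
  L_2(s) = (s - 5)(s - 6)(s - 10) / -6
  L_3(s) = (s - 5)(s - 6)(s - 7) / 60
Then P(s) = 809/2·L_0(s) + 699·L_1(s) + 2213/2·L_2(s) + 3187·L_3(s).
Expanding and collecting terms gives P(s) = 3s³ + (5/2)s² - 6s - 3.
Evaluating at s = 11: P(11) = 8453/2.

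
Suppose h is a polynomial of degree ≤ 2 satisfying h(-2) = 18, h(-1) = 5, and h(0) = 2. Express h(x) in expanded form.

h(x) = 5x^2 + 2x + 2

Write h(x) = ax^2 + bx + c. Substituting each data point gives a linear system:
  4a - 2b + c = 18
  a - b + c = 5
  c = 2
Solving the system yields a = 5, b = 2, c = 2.
So h(x) = 5x^2 + 2x + 2.
Check: h(0) = 2. ✓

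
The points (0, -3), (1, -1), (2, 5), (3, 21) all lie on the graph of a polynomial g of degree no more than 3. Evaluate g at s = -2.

Write g(s) = as^3 + bs^2 + cs + d. Substituting each data point gives a linear system:
  d = -3
  a + b + c + d = -1
  8a + 4b + 2c + d = 5
  27a + 9b + 3c + d = 21
Solving the system yields a = 1, b = -1, c = 2, d = -3.
So g(s) = s^3 - s^2 + 2s - 3.
Then g(-2) = -19.

-19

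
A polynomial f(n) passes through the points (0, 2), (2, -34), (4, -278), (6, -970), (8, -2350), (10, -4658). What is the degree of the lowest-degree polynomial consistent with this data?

Forward differences of the values at n = 0, 2, 4, 6, 8, 10:
  f  : 2  -34  -278  -970  -2350  -4658
  Δ  : -36  -244  -692  -1380  -2308
  Δ^2: -208  -448  -688  -928
  Δ^3: -240  -240  -240
  Δ^4: 0  0
  Δ^5: 0
The third differences are constant (-240) and nonzero, while all higher differences vanish, so the minimal degree is 3.

3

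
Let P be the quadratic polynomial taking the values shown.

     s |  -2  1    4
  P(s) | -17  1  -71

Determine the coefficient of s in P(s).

1

Write P(s) = as^2 + bs + c. Substituting each data point gives a linear system:
  4a - 2b + c = -17
  a + b + c = 1
  16a + 4b + c = -71
Solving the system yields a = -5, b = 1, c = 5.
So P(s) = -5s^2 + s + 5.
The coefficient of s is 1.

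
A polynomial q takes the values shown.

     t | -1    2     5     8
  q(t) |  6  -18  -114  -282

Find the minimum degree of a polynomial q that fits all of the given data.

Forward differences of the values at t = -1, 2, 5, 8:
  q  : 6  -18  -114  -282
  Δ  : -24  -96  -168
  Δ^2: -72  -72
  Δ^3: 0
The second differences are constant (-72) and nonzero, while all higher differences vanish, so the minimal degree is 2.

2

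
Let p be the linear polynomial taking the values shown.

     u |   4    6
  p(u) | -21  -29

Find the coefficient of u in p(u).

-4

Write p(u) = au + b. Substituting each data point gives a linear system:
  4a + b = -21
  6a + b = -29
Solving the system yields a = -4, b = -5.
So p(u) = -4u - 5.
The leading coefficient is -4.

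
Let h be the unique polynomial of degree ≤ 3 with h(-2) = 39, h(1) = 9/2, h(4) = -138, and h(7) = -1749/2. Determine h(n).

h(n) = -3n^3 + 3n^2 + (1/2)n + 4

Write h(n) = an^3 + bn^2 + cn + d. Substituting each data point gives a linear system:
  -8a + 4b - 2c + d = 39
  a + b + c + d = 9/2
  64a + 16b + 4c + d = -138
  343a + 49b + 7c + d = -1749/2
Solving the system yields a = -3, b = 3, c = 1/2, d = 4.
So h(n) = -3n³ + 3n² + (1/2)n + 4.
Check: h(1) = 9/2. ✓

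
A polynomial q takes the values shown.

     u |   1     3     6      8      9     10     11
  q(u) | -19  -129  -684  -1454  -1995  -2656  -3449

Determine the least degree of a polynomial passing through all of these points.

Divided differences on the nodes 1, 3, 6, 8, 9, 10, 11:
  order 0: -19  -129  -684  -1454  -1995  -2656  -3449
  order 1: -55  -185  -385  -541  -661  -793
  order 2: -26  -40  -52  -60  -66
  order 3: -2  -2  -2  -2
  order 4: 0  0  0
  order 5: 0  0
  order 6: 0
The order-3 divided differences are all -2 (nonzero) and every higher order vanishes, so the data lies on a polynomial of degree exactly 3.

3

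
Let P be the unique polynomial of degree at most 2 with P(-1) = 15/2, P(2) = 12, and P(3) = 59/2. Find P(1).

5/2

Write P(n) = an^2 + bn + c. Substituting each data point gives a linear system:
  a - b + c = 15/2
  4a + 2b + c = 12
  9a + 3b + c = 59/2
Solving the system yields a = 4, b = -5/2, c = 1.
So P(n) = 4n² - (5/2)n + 1.
Then P(1) = 5/2.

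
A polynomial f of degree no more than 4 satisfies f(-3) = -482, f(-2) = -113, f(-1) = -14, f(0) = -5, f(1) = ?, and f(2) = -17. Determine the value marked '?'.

On equispaced nodes a degree-4 polynomial has vanishing fifth forward difference, so
  - f(-3) + 5·f(-2) - 10·f(-1) + 10·f(0) - 5·f(1) + f(2) = 0.
Substituting the known values and solving for f(1):
  -5·f(1) = 10
  f(1) = -2.

-2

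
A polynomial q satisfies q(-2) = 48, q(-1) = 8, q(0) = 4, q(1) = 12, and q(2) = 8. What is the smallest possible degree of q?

Forward differences of the values at t = -2, -1, 0, 1, 2:
  q  : 48  8  4  12  8
  Δ  : -40  -4  8  -4
  Δ^2: 36  12  -12
  Δ^3: -24  -24
  Δ^4: 0
The third differences are constant (-24) and nonzero, while all higher differences vanish, so the minimal degree is 3.

3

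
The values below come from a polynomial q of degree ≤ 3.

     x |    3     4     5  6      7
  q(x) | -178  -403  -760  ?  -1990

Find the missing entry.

-1279

On equispaced nodes a degree-3 polynomial has vanishing fourth forward difference, so
  q(3) - 4·q(4) + 6·q(5) - 4·q(6) + q(7) = 0.
Substituting the known values and solving for q(6):
  -4·q(6) = 5116
  q(6) = -1279.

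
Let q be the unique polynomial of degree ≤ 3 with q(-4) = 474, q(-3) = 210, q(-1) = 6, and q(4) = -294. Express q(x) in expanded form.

Write q(x) = ax^3 + bx^2 + cx + d. Substituting each data point gives a linear system:
  -64a + 16b - 4c + d = 474
  -27a + 9b - 3c + d = 210
  -a + b - c + d = 6
  64a + 16b + 4c + d = -294
Solving the system yields a = -6, b = 6, c = 0, d = -6.
So q(x) = -6x^3 + 6x^2 - 6.
Check: q(-4) = 474. ✓

q(x) = -6x^3 + 6x^2 - 6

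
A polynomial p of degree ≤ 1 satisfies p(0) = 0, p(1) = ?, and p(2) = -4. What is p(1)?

-2

On equispaced nodes a degree-1 polynomial has vanishing second forward difference, so
  p(0) - 2·p(1) + p(2) = 0.
Substituting the known values and solving for p(1):
  -2·p(1) = 4
  p(1) = -2.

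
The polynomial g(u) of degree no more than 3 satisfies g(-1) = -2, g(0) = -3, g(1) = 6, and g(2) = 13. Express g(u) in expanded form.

Write g(u) = au^3 + bu^2 + cu + d. Substituting each data point gives a linear system:
  -a + b - c + d = -2
  d = -3
  a + b + c + d = 6
  8a + 4b + 2c + d = 13
Solving the system yields a = -2, b = 5, c = 6, d = -3.
So g(u) = -2u³ + 5u² + 6u - 3.
Check: g(0) = -3. ✓

g(u) = -2u^3 + 5u^2 + 6u - 3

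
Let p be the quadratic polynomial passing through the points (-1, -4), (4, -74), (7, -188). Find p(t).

p(t) = -3t^2 - 5t - 6

Write p(t) = at^2 + bt + c. Substituting each data point gives a linear system:
  a - b + c = -4
  16a + 4b + c = -74
  49a + 7b + c = -188
Solving the system yields a = -3, b = -5, c = -6.
So p(t) = -3t^2 - 5t - 6.
Check: p(7) = -188. ✓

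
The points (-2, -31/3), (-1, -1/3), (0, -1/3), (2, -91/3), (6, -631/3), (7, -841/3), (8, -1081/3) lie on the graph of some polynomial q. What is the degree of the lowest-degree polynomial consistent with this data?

Divided differences on the nodes -2, -1, 0, 2, 6, 7, 8:
  order 0: -31/3  -1/3  -1/3  -91/3  -631/3  -841/3  -1081/3
  order 1: 10  0  -15  -45  -70  -80
  order 2: -5  -5  -5  -5  -5
  order 3: 0  0  0  0
  order 4: 0  0  0
  order 5: 0  0
  order 6: 0
The order-2 divided differences are all -5 (nonzero) and every higher order vanishes, so the data lies on a polynomial of degree exactly 2.

2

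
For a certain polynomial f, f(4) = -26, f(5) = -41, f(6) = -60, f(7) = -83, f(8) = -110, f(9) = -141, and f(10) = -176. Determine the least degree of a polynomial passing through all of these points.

Forward differences of the values at s = 4, 5, 6, 7, 8, 9, 10:
  f  : -26  -41  -60  -83  -110  -141  -176
  Δ  : -15  -19  -23  -27  -31  -35
  Δ^2: -4  -4  -4  -4  -4
  Δ^3: 0  0  0  0
  Δ^4: 0  0  0
  Δ^5: 0  0
  Δ^6: 0
The second differences are constant (-4) and nonzero, while all higher differences vanish, so the minimal degree is 2.

2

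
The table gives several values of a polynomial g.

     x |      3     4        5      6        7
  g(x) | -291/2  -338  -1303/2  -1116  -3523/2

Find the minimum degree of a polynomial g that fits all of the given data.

Forward differences of the values at x = 3, 4, 5, 6, 7:
  g  : -291/2  -338  -1303/2  -1116  -3523/2
  Δ  : -385/2  -627/2  -929/2  -1291/2
  Δ^2: -121  -151  -181
  Δ^3: -30  -30
  Δ^4: 0
The third differences are constant (-30) and nonzero, while all higher differences vanish, so the minimal degree is 3.

3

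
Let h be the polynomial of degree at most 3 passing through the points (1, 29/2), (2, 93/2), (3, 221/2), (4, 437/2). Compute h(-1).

-3/2

Forward differences of the values at t = 1, 2, 3, 4:
  h  : 29/2  93/2  221/2  437/2
  Δ  : 32  64  108
  Δ^2: 32  44
  Δ^3: 12
The third differences are constant, confirming degree 3.
Interpolating (Newton forward form) and evaluating at t = -1 gives h(-1) = -3/2.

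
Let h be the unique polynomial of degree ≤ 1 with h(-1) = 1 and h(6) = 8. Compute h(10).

12

Using the Lagrange interpolation formula with nodes -1, 6:
  L_0(x) = (x - 6) / -7
  L_1(x) = (x + 1) / 7
Then h(x) = 1·L_0(x) + 8·L_1(x).
Expanding and collecting terms gives h(x) = x + 2.
Evaluating at x = 10: h(10) = 12.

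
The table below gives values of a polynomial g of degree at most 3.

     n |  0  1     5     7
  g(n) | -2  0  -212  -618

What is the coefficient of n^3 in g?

Write g(n) = an^3 + bn^2 + cn + d. Substituting each data point gives a linear system:
  d = -2
  a + b + c + d = 0
  125a + 25b + 5c + d = -212
  343a + 49b + 7c + d = -618
Solving the system yields a = -2, b = 1, c = 3, d = -2.
So g(n) = -2n^3 + n^2 + 3n - 2.
The leading coefficient is -2.

-2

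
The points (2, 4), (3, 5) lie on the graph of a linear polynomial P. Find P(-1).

1

Write P(s) = as + b. Substituting each data point gives a linear system:
  2a + b = 4
  3a + b = 5
Solving the system yields a = 1, b = 2.
So P(s) = s + 2.
Then P(-1) = 1.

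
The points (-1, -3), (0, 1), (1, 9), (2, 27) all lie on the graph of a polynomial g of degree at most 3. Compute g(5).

201

Forward differences of the values at n = -1, 0, 1, 2:
  g  : -3  1  9  27
  Δ  : 4  8  18
  Δ^2: 4  10
  Δ^3: 6
The third differences are constant, confirming degree 3.
Interpolating (Newton forward form) and evaluating at n = 5 gives g(5) = 201.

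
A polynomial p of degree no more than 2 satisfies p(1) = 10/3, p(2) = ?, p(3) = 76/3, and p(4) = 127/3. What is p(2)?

37/3

On equispaced nodes a degree-2 polynomial has vanishing third forward difference, so
  - p(1) + 3·p(2) - 3·p(3) + p(4) = 0.
Substituting the known values and solving for p(2):
  3·p(2) = 37
  p(2) = 37/3.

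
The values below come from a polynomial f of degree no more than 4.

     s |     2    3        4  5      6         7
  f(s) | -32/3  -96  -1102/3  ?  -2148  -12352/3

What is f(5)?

-2948/3

The 5 known points determine the degree-4 polynomial uniquely.
Write f(s) = as^4 + bs^3 + cs^2 + ds + e. Substituting each data point gives a linear system:
  16a + 8b + 4c + 2d + e = -32/3
  81a + 27b + 9c + 3d + e = -96
  256a + 64b + 16c + 4d + e = -1102/3
  1296a + 216b + 36c + 6d + e = -2148
  2401a + 343b + 49c + 7d + e = -12352/3
Solving the system yields a = -2, b = 5/3, c = 2, d = 3, e = -6.
So f(s) = -2s^4 + (5/3)s^3 + 2s^2 + 3s - 6.
Then f(5) = -2948/3.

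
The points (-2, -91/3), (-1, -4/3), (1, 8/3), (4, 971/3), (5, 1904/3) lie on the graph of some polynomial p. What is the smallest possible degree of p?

3

Divided differences on the nodes -2, -1, 1, 4, 5:
  order 0: -91/3  -4/3  8/3  971/3  1904/3
  order 1: 29  2  107  311
  order 2: -9  21  51
  order 3: 5  5
  order 4: 0
The order-3 divided differences are all 5 (nonzero) and every higher order vanishes, so the data lies on a polynomial of degree exactly 3.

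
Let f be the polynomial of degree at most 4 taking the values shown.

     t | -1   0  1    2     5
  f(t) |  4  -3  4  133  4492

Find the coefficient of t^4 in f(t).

6

Write f(t) = at^4 + bt^3 + ct^2 + dt + e. Substituting each data point gives a linear system:
  a - b + c - d + e = 4
  e = -3
  a + b + c + d + e = 4
  16a + 8b + 4c + 2d + e = 133
  625a + 125b + 25c + 5d + e = 4492
Solving the system yields a = 6, b = 6, c = 1, d = -6, e = -3.
So f(t) = 6t⁴ + 6t³ + t² - 6t - 3.
The leading coefficient is 6.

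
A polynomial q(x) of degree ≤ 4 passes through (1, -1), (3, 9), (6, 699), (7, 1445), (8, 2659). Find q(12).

15795

Using the Lagrange interpolation formula with nodes 1, 3, 6, 7, 8:
  L_0(x) = (x - 3)(x - 6)(x - 7)(x - 8) / 420
  L_1(x) = (x - 1)(x - 6)(x - 7)(x - 8) / -120
  L_2(x) = (x - 1)(x - 3)(x - 7)(x - 8) / 30
  L_3(x) = (x - 1)(x - 3)(x - 6)(x - 8) / -24
  L_4(x) = (x - 1)(x - 3)(x - 6)(x - 7) / 70
Then q(x) = -1·L_0(x) + 9·L_1(x) + 699·L_2(x) + 1445·L_3(x) + 2659·L_4(x).
Expanding and collecting terms gives q(x) = x^4 - 3x^3 + 2x^2 - 4x + 3.
Evaluating at x = 12: q(12) = 15795.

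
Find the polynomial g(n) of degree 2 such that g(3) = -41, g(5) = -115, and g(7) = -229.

g(n) = -5n^2 + 3n - 5

Using the Lagrange interpolation formula with nodes 3, 5, 7:
  L_0(n) = (n - 5)(n - 7) / 8
  L_1(n) = (n - 3)(n - 7) / -4
  L_2(n) = (n - 3)(n - 5) / 8
Then g(n) = -41·L_0(n) - 115·L_1(n) - 229·L_2(n).
Expanding and collecting terms gives g(n) = -5n² + 3n - 5.
Check: g(7) = -229. ✓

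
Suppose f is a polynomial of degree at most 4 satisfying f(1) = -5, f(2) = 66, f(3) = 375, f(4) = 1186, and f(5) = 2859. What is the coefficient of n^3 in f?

Write f(n) = an^4 + bn^3 + cn^2 + dn + e. Substituting each data point gives a linear system:
  a + b + c + d + e = -5
  16a + 8b + 4c + 2d + e = 66
  81a + 27b + 9c + 3d + e = 375
  256a + 64b + 16c + 4d + e = 1186
  625a + 125b + 25c + 5d + e = 2859
Solving the system yields a = 4, b = 4, c = -5, d = -2, e = -6.
So f(n) = 4n^4 + 4n^3 - 5n^2 - 2n - 6.
The coefficient of n^3 is 4.

4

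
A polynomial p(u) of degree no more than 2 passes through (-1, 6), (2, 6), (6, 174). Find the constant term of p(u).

-6

Write p(u) = au^2 + bu + c. Substituting each data point gives a linear system:
  a - b + c = 6
  4a + 2b + c = 6
  36a + 6b + c = 174
Solving the system yields a = 6, b = -6, c = -6.
So p(u) = 6u² - 6u - 6.
The constant term is -6.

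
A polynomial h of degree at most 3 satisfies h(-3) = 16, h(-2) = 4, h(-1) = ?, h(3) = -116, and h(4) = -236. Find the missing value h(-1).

The 4 known points determine the degree-3 polynomial uniquely.
Write h(u) = au^3 + bu^2 + cu + d. Substituting each data point gives a linear system:
  -27a + 9b - 3c + d = 16
  -8a + 4b - 2c + d = 4
  27a + 9b + 3c + d = -116
  64a + 16b + 4c + d = -236
Solving the system yields a = -2, b = -6, c = -4, d = 4.
So h(u) = -2u³ - 6u² - 4u + 4.
Then h(-1) = 4.

4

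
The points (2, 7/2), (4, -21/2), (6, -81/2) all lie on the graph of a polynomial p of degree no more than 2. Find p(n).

Write p(n) = an^2 + bn + c. Substituting each data point gives a linear system:
  4a + 2b + c = 7/2
  16a + 4b + c = -21/2
  36a + 6b + c = -81/2
Solving the system yields a = -2, b = 5, c = 3/2.
So p(n) = -2n^2 + 5n + 3/2.
Check: p(2) = 7/2. ✓

p(n) = -2n^2 + 5n + 3/2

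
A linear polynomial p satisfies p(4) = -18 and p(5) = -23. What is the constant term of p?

2

Write p(x) = ax + b. Substituting each data point gives a linear system:
  4a + b = -18
  5a + b = -23
Solving the system yields a = -5, b = 2.
So p(x) = -5x + 2.
The constant term is 2.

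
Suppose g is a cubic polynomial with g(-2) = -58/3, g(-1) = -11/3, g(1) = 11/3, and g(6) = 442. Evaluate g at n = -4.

-404/3

Using the Lagrange interpolation formula with nodes -2, -1, 1, 6:
  L_0(n) = (n + 1)(n - 1)(n - 6) / -24
  L_1(n) = (n + 2)(n - 1)(n - 6) / 14
  L_2(n) = (n + 2)(n + 1)(n - 6) / -30
  L_3(n) = (n + 2)(n + 1)(n - 1) / 280
Then g(n) = -58/3·L_0(n) - 11/3·L_1(n) + 11/3·L_2(n) + 442·L_3(n).
Expanding and collecting terms gives g(n) = 2n³ + (5/3)n.
Evaluating at n = -4: g(-4) = -404/3.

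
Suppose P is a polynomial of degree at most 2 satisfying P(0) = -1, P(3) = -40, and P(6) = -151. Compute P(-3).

Write P(n) = an^2 + bn + c. Substituting each data point gives a linear system:
  c = -1
  9a + 3b + c = -40
  36a + 6b + c = -151
Solving the system yields a = -4, b = -1, c = -1.
So P(n) = -4n^2 - n - 1.
Then P(-3) = -34.

-34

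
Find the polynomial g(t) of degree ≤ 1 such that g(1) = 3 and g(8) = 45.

Using the Lagrange interpolation formula with nodes 1, 8:
  L_0(t) = (t - 8) / -7
  L_1(t) = (t - 1) / 7
Then g(t) = 3·L_0(t) + 45·L_1(t).
Expanding and collecting terms gives g(t) = 6t - 3.
Check: g(8) = 45. ✓

g(t) = 6t - 3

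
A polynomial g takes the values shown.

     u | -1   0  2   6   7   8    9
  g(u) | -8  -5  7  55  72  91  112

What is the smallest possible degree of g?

Divided differences on the nodes -1, 0, 2, 6, 7, 8, 9:
  order 0: -8  -5  7  55  72  91  112
  order 1: 3  6  12  17  19  21
  order 2: 1  1  1  1  1
  order 3: 0  0  0  0
  order 4: 0  0  0
  order 5: 0  0
  order 6: 0
The order-2 divided differences are all 1 (nonzero) and every higher order vanishes, so the data lies on a polynomial of degree exactly 2.

2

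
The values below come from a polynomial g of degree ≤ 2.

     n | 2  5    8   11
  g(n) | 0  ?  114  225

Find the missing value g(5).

39

The 3 known points determine the degree-2 polynomial uniquely.
Write g(n) = an^2 + bn + c. Substituting each data point gives a linear system:
  4a + 2b + c = 0
  64a + 8b + c = 114
  121a + 11b + c = 225
Solving the system yields a = 2, b = -1, c = -6.
So g(n) = 2n^2 - n - 6.
Then g(5) = 39.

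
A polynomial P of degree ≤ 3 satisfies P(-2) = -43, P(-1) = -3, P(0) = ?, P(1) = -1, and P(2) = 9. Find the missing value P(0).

On equispaced nodes a degree-3 polynomial has vanishing fourth forward difference, so
  P(-2) - 4·P(-1) + 6·P(0) - 4·P(1) + P(2) = 0.
Substituting the known values and solving for P(0):
  6·P(0) = 18
  P(0) = 3.

3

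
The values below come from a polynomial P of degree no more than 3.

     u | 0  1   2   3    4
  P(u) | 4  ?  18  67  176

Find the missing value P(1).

On equispaced nodes a degree-3 polynomial has vanishing fourth forward difference, so
  P(0) - 4·P(1) + 6·P(2) - 4·P(3) + P(4) = 0.
Substituting the known values and solving for P(1):
  -4·P(1) = -20
  P(1) = 5.

5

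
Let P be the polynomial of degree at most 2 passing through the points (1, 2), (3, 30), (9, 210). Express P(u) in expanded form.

Using the Lagrange interpolation formula with nodes 1, 3, 9:
  L_0(u) = (u - 3)(u - 9) / 16
  L_1(u) = (u - 1)(u - 9) / -12
  L_2(u) = (u - 1)(u - 3) / 48
Then P(u) = 2·L_0(u) + 30·L_1(u) + 210·L_2(u).
Expanding and collecting terms gives P(u) = 2u² + 6u - 6.
Check: P(9) = 210. ✓

P(u) = 2u^2 + 6u - 6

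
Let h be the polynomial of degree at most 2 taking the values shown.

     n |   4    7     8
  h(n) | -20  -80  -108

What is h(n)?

Write h(n) = an^2 + bn + c. Substituting each data point gives a linear system:
  16a + 4b + c = -20
  49a + 7b + c = -80
  64a + 8b + c = -108
Solving the system yields a = -2, b = 2, c = 4.
So h(n) = -2n² + 2n + 4.
Check: h(4) = -20. ✓

h(n) = -2n^2 + 2n + 4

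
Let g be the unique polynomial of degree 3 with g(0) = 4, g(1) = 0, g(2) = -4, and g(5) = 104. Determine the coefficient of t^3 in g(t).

2

Write g(t) = at^3 + bt^2 + ct + d. Substituting each data point gives a linear system:
  d = 4
  a + b + c + d = 0
  8a + 4b + 2c + d = -4
  125a + 25b + 5c + d = 104
Solving the system yields a = 2, b = -6, c = 0, d = 4.
So g(t) = 2t^3 - 6t^2 + 4.
The leading coefficient is 2.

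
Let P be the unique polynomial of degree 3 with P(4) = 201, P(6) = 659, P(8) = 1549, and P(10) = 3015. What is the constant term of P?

5

Write P(n) = an^3 + bn^2 + cn + d. Substituting each data point gives a linear system:
  64a + 16b + 4c + d = 201
  216a + 36b + 6c + d = 659
  512a + 64b + 8c + d = 1549
  1000a + 100b + 10c + d = 3015
Solving the system yields a = 3, b = 0, c = 1, d = 5.
So P(n) = 3n^3 + n + 5.
The constant term is 5.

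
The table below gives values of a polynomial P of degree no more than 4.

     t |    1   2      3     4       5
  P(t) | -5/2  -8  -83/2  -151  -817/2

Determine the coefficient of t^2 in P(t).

-1

Write P(t) = at^4 + bt^3 + ct^2 + dt + e. Substituting each data point gives a linear system:
  a + b + c + d + e = -5/2
  16a + 8b + 4c + 2d + e = -8
  81a + 27b + 9c + 3d + e = -83/2
  256a + 64b + 16c + 4d + e = -151
  625a + 125b + 25c + 5d + e = -817/2
Solving the system yields a = -1, b = 2, c = -1, d = -3/2, e = -1.
So P(t) = -t^4 + 2t^3 - t^2 - (3/2)t - 1.
The coefficient of t^2 is -1.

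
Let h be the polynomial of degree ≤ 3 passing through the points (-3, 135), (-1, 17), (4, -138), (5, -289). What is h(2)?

Using the Lagrange interpolation formula with nodes -3, -1, 4, 5:
  L_0(u) = (u + 1)(u - 4)(u - 5) / -112
  L_1(u) = (u + 3)(u - 4)(u - 5) / 60
  L_2(u) = (u + 3)(u + 1)(u - 5) / -35
  L_3(u) = (u + 3)(u + 1)(u - 4) / 48
Then h(u) = 135·L_0(u) + 17·L_1(u) - 138·L_2(u) - 289·L_3(u).
Expanding and collecting terms gives h(u) = -3u^3 + 4u^2 - 4u + 6.
Evaluating at u = 2: h(2) = -10.

-10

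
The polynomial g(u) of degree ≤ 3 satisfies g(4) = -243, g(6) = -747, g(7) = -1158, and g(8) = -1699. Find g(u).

g(u) = -3u^3 - 2u^2 - 4u - 3

Using the Lagrange interpolation formula with nodes 4, 6, 7, 8:
  L_0(u) = (u - 6)(u - 7)(u - 8) / -24
  L_1(u) = (u - 4)(u - 7)(u - 8) / 4
  L_2(u) = (u - 4)(u - 6)(u - 8) / -3
  L_3(u) = (u - 4)(u - 6)(u - 7) / 8
Then g(u) = -243·L_0(u) - 747·L_1(u) - 1158·L_2(u) - 1699·L_3(u).
Expanding and collecting terms gives g(u) = -3u^3 - 2u^2 - 4u - 3.
Check: g(7) = -1158. ✓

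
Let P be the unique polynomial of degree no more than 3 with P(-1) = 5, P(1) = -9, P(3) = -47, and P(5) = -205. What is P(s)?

Using the Lagrange interpolation formula with nodes -1, 1, 3, 5:
  L_0(s) = (s - 1)(s - 3)(s - 5) / -48
  L_1(s) = (s + 1)(s - 3)(s - 5) / 16
  L_2(s) = (s + 1)(s - 1)(s - 5) / -16
  L_3(s) = (s + 1)(s - 1)(s - 3) / 48
Then P(s) = 5·L_0(s) - 9·L_1(s) - 47·L_2(s) - 205·L_3(s).
Expanding and collecting terms gives P(s) = -2s^3 + 3s^2 - 5s - 5.
Check: P(3) = -47. ✓

P(s) = -2s^3 + 3s^2 - 5s - 5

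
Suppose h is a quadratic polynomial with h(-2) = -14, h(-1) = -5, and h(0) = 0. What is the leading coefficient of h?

Write h(s) = as^2 + bs + c. Substituting each data point gives a linear system:
  4a - 2b + c = -14
  a - b + c = -5
  c = 0
Solving the system yields a = -2, b = 3, c = 0.
So h(s) = -2s^2 + 3s.
The leading coefficient is -2.

-2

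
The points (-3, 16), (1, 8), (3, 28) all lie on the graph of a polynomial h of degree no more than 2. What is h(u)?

h(u) = 2u^2 + 2u + 4

Write h(u) = au^2 + bu + c. Substituting each data point gives a linear system:
  9a - 3b + c = 16
  a + b + c = 8
  9a + 3b + c = 28
Solving the system yields a = 2, b = 2, c = 4.
So h(u) = 2u^2 + 2u + 4.
Check: h(3) = 28. ✓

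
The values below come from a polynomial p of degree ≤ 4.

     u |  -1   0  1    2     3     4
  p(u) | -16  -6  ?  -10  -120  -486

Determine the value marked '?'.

The 5 known points determine the degree-4 polynomial uniquely.
Write p(u) = au^4 + bu^3 + cu^2 + du + e. Substituting each data point gives a linear system:
  a - b + c - d + e = -16
  e = -6
  16a + 8b + 4c + 2d + e = -10
  81a + 27b + 9c + 3d + e = -120
  256a + 64b + 16c + 4d + e = -486
Solving the system yields a = -3, b = 4, c = 1, d = 4, e = -6.
So p(u) = -3u^4 + 4u^3 + u^2 + 4u - 6.
Then p(1) = 0.

0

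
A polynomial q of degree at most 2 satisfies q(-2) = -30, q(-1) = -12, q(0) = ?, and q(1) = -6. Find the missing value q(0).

-4

On equispaced nodes a degree-2 polynomial has vanishing third forward difference, so
  - q(-2) + 3·q(-1) - 3·q(0) + q(1) = 0.
Substituting the known values and solving for q(0):
  -3·q(0) = 12
  q(0) = -4.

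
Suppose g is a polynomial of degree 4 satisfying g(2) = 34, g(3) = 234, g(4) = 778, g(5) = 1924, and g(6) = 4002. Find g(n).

Using the Lagrange interpolation formula with nodes 2, 3, 4, 5, 6:
  L_0(n) = (n - 3)(n - 4)(n - 5)(n - 6) / 24
  L_1(n) = (n - 2)(n - 4)(n - 5)(n - 6) / -6
  L_2(n) = (n - 2)(n - 3)(n - 5)(n - 6) / 4
  L_3(n) = (n - 2)(n - 3)(n - 4)(n - 6) / -6
  L_4(n) = (n - 2)(n - 3)(n - 4)(n - 5) / 24
Then g(n) = 34·L_0(n) + 234·L_1(n) + 778·L_2(n) + 1924·L_3(n) + 4002·L_4(n).
Expanding and collecting terms gives g(n) = 3n⁴ + n³ - 2n² - 4n - 6.
Check: g(6) = 4002. ✓

g(n) = 3n^4 + n^3 - 2n^2 - 4n - 6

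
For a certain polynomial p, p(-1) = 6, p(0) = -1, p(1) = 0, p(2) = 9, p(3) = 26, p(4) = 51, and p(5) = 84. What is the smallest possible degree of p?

2

Forward differences of the values at x = -1, 0, 1, 2, 3, 4, 5:
  p  : 6  -1  0  9  26  51  84
  Δ  : -7  1  9  17  25  33
  Δ^2: 8  8  8  8  8
  Δ^3: 0  0  0  0
  Δ^4: 0  0  0
  Δ^5: 0  0
  Δ^6: 0
The second differences are constant (8) and nonzero, while all higher differences vanish, so the minimal degree is 2.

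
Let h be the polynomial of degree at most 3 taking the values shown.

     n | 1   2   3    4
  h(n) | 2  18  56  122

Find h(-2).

26

Forward differences of the values at n = 1, 2, 3, 4:
  h  : 2  18  56  122
  Δ  : 16  38  66
  Δ^2: 22  28
  Δ^3: 6
The third differences are constant, confirming degree 3.
Interpolating (Newton forward form) and evaluating at n = -2 gives h(-2) = 26.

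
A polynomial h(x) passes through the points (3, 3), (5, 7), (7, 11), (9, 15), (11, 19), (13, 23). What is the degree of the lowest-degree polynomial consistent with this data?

Forward differences of the values at x = 3, 5, 7, 9, 11, 13:
  h  : 3  7  11  15  19  23
  Δ  : 4  4  4  4  4
  Δ^2: 0  0  0  0
  Δ^3: 0  0  0
  Δ^4: 0  0
  Δ^5: 0
The first differences are constant (4) and nonzero, while all higher differences vanish, so the minimal degree is 1.

1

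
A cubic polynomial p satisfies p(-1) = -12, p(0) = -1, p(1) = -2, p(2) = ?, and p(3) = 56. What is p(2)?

On equispaced nodes a degree-3 polynomial has vanishing fourth forward difference, so
  p(-1) - 4·p(0) + 6·p(1) - 4·p(2) + p(3) = 0.
Substituting the known values and solving for p(2):
  -4·p(2) = -36
  p(2) = 9.

9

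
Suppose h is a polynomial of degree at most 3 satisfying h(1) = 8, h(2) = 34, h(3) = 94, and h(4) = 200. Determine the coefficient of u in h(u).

Write h(u) = au^3 + bu^2 + cu + d. Substituting each data point gives a linear system:
  a + b + c + d = 8
  8a + 4b + 2c + d = 34
  27a + 9b + 3c + d = 94
  64a + 16b + 4c + d = 200
Solving the system yields a = 2, b = 5, c = -3, d = 4.
So h(u) = 2u^3 + 5u^2 - 3u + 4.
The coefficient of u is -3.

-3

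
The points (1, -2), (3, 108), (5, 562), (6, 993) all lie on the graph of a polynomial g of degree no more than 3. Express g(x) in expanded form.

Write g(x) = ax^3 + bx^2 + cx + d. Substituting each data point gives a linear system:
  a + b + c + d = -2
  27a + 9b + 3c + d = 108
  125a + 25b + 5c + d = 562
  216a + 36b + 6c + d = 993
Solving the system yields a = 5, b = -2, c = -2, d = -3.
So g(x) = 5x³ - 2x² - 2x - 3.
Check: g(6) = 993. ✓

g(x) = 5x^3 - 2x^2 - 2x - 3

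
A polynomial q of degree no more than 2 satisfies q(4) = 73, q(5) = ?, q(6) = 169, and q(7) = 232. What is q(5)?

116

The 3 known points determine the degree-2 polynomial uniquely.
Write q(x) = ax^2 + bx + c. Substituting each data point gives a linear system:
  16a + 4b + c = 73
  36a + 6b + c = 169
  49a + 7b + c = 232
Solving the system yields a = 5, b = -2, c = 1.
So q(x) = 5x^2 - 2x + 1.
Then q(5) = 116.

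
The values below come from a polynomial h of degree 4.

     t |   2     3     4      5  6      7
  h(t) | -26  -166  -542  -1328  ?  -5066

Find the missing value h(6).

-2746

The 5 known points determine the degree-4 polynomial uniquely.
Write h(t) = at^4 + bt^3 + ct^2 + dt + e. Substituting each data point gives a linear system:
  16a + 8b + 4c + 2d + e = -26
  81a + 27b + 9c + 3d + e = -166
  256a + 64b + 16c + 4d + e = -542
  625a + 125b + 25c + 5d + e = -1328
  2401a + 343b + 49c + 7d + e = -5066
Solving the system yields a = -2, b = -1, c = 1, d = 4, e = 2.
So h(t) = -2t⁴ - t³ + t² + 4t + 2.
Then h(6) = -2746.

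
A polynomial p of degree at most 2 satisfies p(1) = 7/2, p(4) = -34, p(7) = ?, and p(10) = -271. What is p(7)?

On equispaced nodes a degree-2 polynomial has vanishing third forward difference, so
  - p(1) + 3·p(4) - 3·p(7) + p(10) = 0.
Substituting the known values and solving for p(7):
  -3·p(7) = 753/2
  p(7) = -251/2.

-251/2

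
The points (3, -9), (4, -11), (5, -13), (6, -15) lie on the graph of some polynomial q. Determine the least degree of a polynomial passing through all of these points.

Forward differences of the values at x = 3, 4, 5, 6:
  q  : -9  -11  -13  -15
  Δ  : -2  -2  -2
  Δ^2: 0  0
  Δ^3: 0
The first differences are constant (-2) and nonzero, while all higher differences vanish, so the minimal degree is 1.

1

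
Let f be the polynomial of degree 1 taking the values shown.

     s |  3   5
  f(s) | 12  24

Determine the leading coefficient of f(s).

Write f(s) = as + b. Substituting each data point gives a linear system:
  3a + b = 12
  5a + b = 24
Solving the system yields a = 6, b = -6.
So f(s) = 6s - 6.
The leading coefficient is 6.

6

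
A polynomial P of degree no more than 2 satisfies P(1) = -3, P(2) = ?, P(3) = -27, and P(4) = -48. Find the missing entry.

-12

On equispaced nodes a degree-2 polynomial has vanishing third forward difference, so
  - P(1) + 3·P(2) - 3·P(3) + P(4) = 0.
Substituting the known values and solving for P(2):
  3·P(2) = -36
  P(2) = -12.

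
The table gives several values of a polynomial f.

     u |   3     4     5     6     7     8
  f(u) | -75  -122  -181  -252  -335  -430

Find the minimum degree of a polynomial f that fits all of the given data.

2

Forward differences of the values at u = 3, 4, 5, 6, 7, 8:
  f  : -75  -122  -181  -252  -335  -430
  Δ  : -47  -59  -71  -83  -95
  Δ^2: -12  -12  -12  -12
  Δ^3: 0  0  0
  Δ^4: 0  0
  Δ^5: 0
The second differences are constant (-12) and nonzero, while all higher differences vanish, so the minimal degree is 2.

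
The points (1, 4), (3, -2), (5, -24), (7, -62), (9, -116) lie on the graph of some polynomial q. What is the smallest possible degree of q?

2

Forward differences of the values at x = 1, 3, 5, 7, 9:
  q  : 4  -2  -24  -62  -116
  Δ  : -6  -22  -38  -54
  Δ^2: -16  -16  -16
  Δ^3: 0  0
  Δ^4: 0
The second differences are constant (-16) and nonzero, while all higher differences vanish, so the minimal degree is 2.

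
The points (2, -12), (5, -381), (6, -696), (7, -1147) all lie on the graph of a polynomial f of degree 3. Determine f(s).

f(s) = -4s^3 + 4s^2 + 5s - 6

Write f(s) = as^3 + bs^2 + cs + d. Substituting each data point gives a linear system:
  8a + 4b + 2c + d = -12
  125a + 25b + 5c + d = -381
  216a + 36b + 6c + d = -696
  343a + 49b + 7c + d = -1147
Solving the system yields a = -4, b = 4, c = 5, d = -6.
So f(s) = -4s³ + 4s² + 5s - 6.
Check: f(5) = -381. ✓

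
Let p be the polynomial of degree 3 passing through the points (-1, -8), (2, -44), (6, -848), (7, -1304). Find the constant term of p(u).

-2

Write p(u) = au^3 + bu^2 + cu + d. Substituting each data point gives a linear system:
  -a + b - c + d = -8
  8a + 4b + 2c + d = -44
  216a + 36b + 6c + d = -848
  343a + 49b + 7c + d = -1304
Solving the system yields a = -3, b = -6, c = 3, d = -2.
So p(u) = -3u³ - 6u² + 3u - 2.
The constant term is -2.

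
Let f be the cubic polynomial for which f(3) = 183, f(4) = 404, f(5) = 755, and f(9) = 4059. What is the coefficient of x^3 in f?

Write f(x) = ax^3 + bx^2 + cx + d. Substituting each data point gives a linear system:
  27a + 9b + 3c + d = 183
  64a + 16b + 4c + d = 404
  125a + 25b + 5c + d = 755
  729a + 81b + 9c + d = 4059
Solving the system yields a = 5, b = 5, c = 1, d = 0.
So f(x) = 5x^3 + 5x^2 + x.
The leading coefficient is 5.

5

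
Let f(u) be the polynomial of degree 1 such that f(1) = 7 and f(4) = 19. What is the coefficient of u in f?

Write f(u) = au + b. Substituting each data point gives a linear system:
  a + b = 7
  4a + b = 19
Solving the system yields a = 4, b = 3.
So f(u) = 4u + 3.
The leading coefficient is 4.

4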